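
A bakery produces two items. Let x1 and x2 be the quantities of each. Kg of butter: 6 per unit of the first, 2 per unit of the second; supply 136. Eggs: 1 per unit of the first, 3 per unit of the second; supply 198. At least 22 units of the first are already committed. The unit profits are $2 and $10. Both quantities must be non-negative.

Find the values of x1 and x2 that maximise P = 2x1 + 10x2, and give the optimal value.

x1 = 22, x2 = 2, maximum P = 64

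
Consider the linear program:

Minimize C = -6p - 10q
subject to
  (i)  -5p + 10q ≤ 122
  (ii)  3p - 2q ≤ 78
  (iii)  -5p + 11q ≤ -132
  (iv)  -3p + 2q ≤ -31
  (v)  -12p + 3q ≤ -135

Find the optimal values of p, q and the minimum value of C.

Corner points and C = -6p - 10q:
  (594/23, -6/23) → C = -3504/23
  (12/5, -177/5) → C = 1698/5
  (121/13, -101/13) → C = 284/13

At the optimal vertex, 3p - 2q = 78 and -5p + 11q = -132.
Solving simultaneously gives p = 594/23, q = -6/23.

p = 594/23, q = -6/23, minimum C = -3504/23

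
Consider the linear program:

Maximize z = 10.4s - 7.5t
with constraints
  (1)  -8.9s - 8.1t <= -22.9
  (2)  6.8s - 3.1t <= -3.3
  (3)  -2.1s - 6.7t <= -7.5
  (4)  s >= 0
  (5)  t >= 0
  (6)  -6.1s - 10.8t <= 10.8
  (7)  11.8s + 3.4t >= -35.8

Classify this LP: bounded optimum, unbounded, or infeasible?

Feasible corners and z = 10.4s - 7.5t:
  (4426/8267, 18509/8267) → z = -132553/11810
  (0, 229/81) → z = -1145/54
The feasible region has finitely many vertices and no improving ray; the maximum is -132553/11810 at (4426/8267, 18509/8267).

bounded optimum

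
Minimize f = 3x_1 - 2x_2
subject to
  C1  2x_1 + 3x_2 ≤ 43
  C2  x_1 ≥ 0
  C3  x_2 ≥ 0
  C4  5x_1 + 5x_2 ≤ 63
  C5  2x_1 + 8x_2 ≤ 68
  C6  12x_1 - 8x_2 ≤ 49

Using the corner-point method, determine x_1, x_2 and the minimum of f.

x_1 = 0, x_2 = 17/2, minimum f = -17

Vertices and f = 3x_1 - 2x_2:
  (0, 0) → f = 0
  (0, 17/2) → f = -17
  (49/12, 0) → f = 49/4
  (82/15, 107/15) → f = 32/15
  (749/100, 511/100) → f = 49/4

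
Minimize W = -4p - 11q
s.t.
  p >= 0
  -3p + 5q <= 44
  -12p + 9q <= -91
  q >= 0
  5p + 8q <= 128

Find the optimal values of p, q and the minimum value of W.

p = 40/3, q = 23/3, minimum W = -413/3

Extreme points and W = -4p - 11q:
  (91/12, 0) → W = -91/3
  (40/3, 23/3) → W = -413/3
  (128/5, 0) → W = -512/5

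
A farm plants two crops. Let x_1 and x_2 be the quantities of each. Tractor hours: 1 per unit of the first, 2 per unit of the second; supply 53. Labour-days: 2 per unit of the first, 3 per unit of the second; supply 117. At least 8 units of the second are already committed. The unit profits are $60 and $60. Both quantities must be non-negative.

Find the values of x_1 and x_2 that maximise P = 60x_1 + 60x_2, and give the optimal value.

x_1 = 37, x_2 = 8, maximum P = 2700

Extreme points and P = 60x_1 + 60x_2:
  (0, 53/2) → P = 1590
  (0, 8) → P = 480
  (37, 8) → P = 2700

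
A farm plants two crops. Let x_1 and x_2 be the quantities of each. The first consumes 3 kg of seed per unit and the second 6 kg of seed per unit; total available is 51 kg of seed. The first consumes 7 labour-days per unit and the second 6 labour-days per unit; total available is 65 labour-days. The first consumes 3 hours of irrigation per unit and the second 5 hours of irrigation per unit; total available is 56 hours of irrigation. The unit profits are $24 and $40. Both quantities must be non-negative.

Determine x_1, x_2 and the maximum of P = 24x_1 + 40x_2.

Vertices and P = 24x_1 + 40x_2:
  (0, 0) → P = 0
  (0, 17/2) → P = 340
  (65/7, 0) → P = 1560/7
  (7/2, 27/4) → P = 354

x_1 = 7/2, x_2 = 27/4, maximum P = 354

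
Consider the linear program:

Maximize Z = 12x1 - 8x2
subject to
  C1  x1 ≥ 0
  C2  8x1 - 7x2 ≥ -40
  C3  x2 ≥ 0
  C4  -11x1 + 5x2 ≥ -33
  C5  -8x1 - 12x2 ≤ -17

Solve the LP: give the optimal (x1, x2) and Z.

x1 = 3, x2 = 0, maximum Z = 36

Extreme points and Z = 12x1 - 8x2:
  (0, 40/7) → Z = -320/7
  (0, 17/12) → Z = -34/3
  (431/37, 704/37) → Z = -460/37
  (3, 0) → Z = 36
  (17/8, 0) → Z = 51/2

At the optimal vertex, x2 = 0 and -11x1 + 5x2 = -33.
Solving simultaneously gives x1 = 3, x2 = 0.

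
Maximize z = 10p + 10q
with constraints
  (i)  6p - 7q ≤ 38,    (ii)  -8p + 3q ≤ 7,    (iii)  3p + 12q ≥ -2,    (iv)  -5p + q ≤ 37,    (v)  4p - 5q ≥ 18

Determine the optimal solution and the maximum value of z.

p = 32, q = 22, maximum z = 540

Corner points and z = 10p + 10q:
  (442/93, -42/31) → z = 3160/93
  (32, 22) → z = 540
  (206/63, -62/63) → z = 160/7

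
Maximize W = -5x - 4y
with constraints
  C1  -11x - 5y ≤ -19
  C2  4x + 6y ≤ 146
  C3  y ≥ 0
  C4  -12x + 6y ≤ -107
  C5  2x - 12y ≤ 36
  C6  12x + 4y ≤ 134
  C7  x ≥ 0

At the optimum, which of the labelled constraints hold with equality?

C3 and C4

Vertices and W = -5x - 4y:
  (107/12, 0) → W = -535/12
  (67/6, 0) → W = -335/6
  (154/15, 27/10) → W = -932/15

The maximum is at (107/12, 0). Substituting into each constraint, equality holds for C3 and C4; the remaining constraints have slack.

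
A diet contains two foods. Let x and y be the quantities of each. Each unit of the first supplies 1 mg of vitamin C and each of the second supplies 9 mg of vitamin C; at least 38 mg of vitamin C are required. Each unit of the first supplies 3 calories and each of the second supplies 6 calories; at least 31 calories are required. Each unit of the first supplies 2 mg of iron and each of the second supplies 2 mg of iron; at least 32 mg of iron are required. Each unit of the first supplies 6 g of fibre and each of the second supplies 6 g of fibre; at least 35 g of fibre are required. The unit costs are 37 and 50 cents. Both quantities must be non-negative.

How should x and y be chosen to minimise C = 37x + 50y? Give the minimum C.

x = 53/4, y = 11/4, minimum C = 2511/4

Feasible corners and C = 37x + 50y:
  (0, 16) → C = 800
  (38, 0) → C = 1406
  (53/4, 11/4) → C = 2511/4
The feasible region is unbounded (it extends along (0, 1), (1, 0)), but C strictly increases along every unbounded feasible direction, so there is no improving ray and the minimum is attained at a vertex.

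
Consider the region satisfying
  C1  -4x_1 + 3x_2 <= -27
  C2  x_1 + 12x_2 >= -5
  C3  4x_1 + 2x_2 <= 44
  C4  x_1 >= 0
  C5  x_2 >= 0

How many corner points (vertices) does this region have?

3

Intersecting each pair of boundary lines and keeping only the points that satisfy every inequality leaves:
  (93/10, 17/5)
  (27/4, 0)
  (11, 0)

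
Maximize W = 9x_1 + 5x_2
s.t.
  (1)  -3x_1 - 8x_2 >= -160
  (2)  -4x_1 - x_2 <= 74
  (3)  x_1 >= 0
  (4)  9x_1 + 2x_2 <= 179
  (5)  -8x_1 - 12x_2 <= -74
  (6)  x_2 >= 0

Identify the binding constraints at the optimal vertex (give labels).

Feasible corners and W = 9x_1 + 5x_2:
  (0, 20) → W = 100
  (556/33, 301/22) → W = 4841/22
  (0, 37/6) → W = 185/6
  (179/9, 0) → W = 179
  (37/4, 0) → W = 333/4

The maximum is at (556/33, 301/22). Substituting into each constraint, equality holds for (1) and (4); the remaining constraints have slack.

(1) and (4)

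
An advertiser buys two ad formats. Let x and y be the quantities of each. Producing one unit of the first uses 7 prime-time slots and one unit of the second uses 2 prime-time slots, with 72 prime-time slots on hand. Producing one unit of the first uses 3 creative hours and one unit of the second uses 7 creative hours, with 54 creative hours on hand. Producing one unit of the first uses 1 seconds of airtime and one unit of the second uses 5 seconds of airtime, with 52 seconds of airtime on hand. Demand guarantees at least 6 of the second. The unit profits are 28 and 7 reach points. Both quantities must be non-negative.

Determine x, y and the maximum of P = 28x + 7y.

x = 4, y = 6, maximum P = 154

Vertices and P = 28x + 7y:
  (0, 54/7) → P = 54
  (0, 6) → P = 42
  (4, 6) → P = 154

At the optimal vertex, 3x + 7y = 54 and y = 6.
Solving simultaneously gives x = 4, y = 6.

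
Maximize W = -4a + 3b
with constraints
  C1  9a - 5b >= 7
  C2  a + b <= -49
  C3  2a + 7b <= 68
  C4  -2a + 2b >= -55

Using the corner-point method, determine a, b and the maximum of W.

Extreme points and W = -4a + 3b:
  (-17, -32) → W = -28
  (-261/8, -481/8) → W = -399/8
  (-43/4, -153/4) → W = -287/4

The binding constraints are 9a - 5b = 7 and a + b = -49.
Solving simultaneously gives a = -17, b = -32.

a = -17, b = -32, maximum W = -28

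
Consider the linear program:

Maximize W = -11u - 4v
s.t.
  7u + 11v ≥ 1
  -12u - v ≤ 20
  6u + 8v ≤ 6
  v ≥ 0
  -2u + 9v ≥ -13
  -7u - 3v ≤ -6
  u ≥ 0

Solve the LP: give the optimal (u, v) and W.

The binding constraints are 6u + 8v = 6 and -7u - 3v = -6.
Solving simultaneously gives u = 15/19, v = 3/19.

u = 15/19, v = 3/19, maximum W = -177/19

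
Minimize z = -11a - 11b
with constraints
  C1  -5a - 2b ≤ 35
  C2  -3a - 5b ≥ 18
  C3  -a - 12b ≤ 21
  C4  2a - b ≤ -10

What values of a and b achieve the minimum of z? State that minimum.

a = -68/13, b = -6/13, minimum z = 814/13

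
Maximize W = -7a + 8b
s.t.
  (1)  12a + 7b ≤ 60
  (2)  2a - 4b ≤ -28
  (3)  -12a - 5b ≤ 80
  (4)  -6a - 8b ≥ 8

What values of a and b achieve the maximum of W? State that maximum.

Corner points and W = -7a + 8b:
  (-230/29, 88/29) → W = 2314/29
  (-32/5, 19/5) → W = 376/5
  (-100/11, 64/11) → W = 1212/11

The optimum lies where -12a - 5b = 80 and -6a - 8b = 8.
Solving simultaneously gives a = -100/11, b = 64/11.

a = -100/11, b = 64/11, maximum W = 1212/11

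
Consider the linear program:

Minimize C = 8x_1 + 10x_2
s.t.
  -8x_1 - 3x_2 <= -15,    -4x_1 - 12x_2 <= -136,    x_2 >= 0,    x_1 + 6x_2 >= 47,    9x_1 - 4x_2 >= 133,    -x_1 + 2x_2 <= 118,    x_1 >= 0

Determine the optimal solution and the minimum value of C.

x_1 = 535/31, x_2 = 173/31, minimum C = 6010/31

Vertices and C = 8x_1 + 10x_2:
  (21, 13/3) → C = 634/3
  (535/31, 173/31) → C = 6010/31
  (47, 0) → C = 376
  (369/7, 1195/14) → C = 8927/7
The feasible region is unbounded (it extends along (2, 1), (1, 0)), but C strictly increases along every unbounded feasible direction, so there is no improving ray and the minimum is attained at a vertex.

The binding constraints are -4x_1 - 12x_2 = -136 and 9x_1 - 4x_2 = 133.
Solving simultaneously gives x_1 = 535/31, x_2 = 173/31.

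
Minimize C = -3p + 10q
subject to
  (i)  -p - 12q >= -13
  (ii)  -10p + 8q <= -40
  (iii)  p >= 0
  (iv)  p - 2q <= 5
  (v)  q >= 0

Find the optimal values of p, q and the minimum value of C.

p = 5, q = 0, minimum C = -15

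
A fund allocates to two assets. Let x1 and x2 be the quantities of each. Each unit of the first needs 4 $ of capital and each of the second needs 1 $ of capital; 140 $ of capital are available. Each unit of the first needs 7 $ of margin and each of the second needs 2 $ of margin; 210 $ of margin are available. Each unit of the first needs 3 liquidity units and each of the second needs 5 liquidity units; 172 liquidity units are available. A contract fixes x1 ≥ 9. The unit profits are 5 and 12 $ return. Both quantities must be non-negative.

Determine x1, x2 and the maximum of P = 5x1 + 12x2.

Feasible corners and P = 5x1 + 12x2:
  (30, 0) → P = 150
  (9, 0) → P = 45
  (706/29, 574/29) → P = 10418/29
  (9, 29) → P = 393

The optimum lies where 3x1 + 5x2 = 172 and x1 = 9.
Solving simultaneously gives x1 = 9, x2 = 29.

x1 = 9, x2 = 29, maximum P = 393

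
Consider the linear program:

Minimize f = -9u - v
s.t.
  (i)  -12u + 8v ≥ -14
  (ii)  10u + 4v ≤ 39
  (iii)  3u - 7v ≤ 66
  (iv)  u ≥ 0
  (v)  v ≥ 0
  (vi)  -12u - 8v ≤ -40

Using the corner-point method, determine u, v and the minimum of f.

Feasible corners and f = -9u - v:
  (23/8, 41/16) → f = -455/16
  (9/4, 13/8) → f = -175/8
  (0, 39/4) → f = -39/4
  (0, 5) → f = -5

The binding constraints are -12u + 8v = -14 and 10u + 4v = 39.
Solving simultaneously gives u = 23/8, v = 41/16.

u = 23/8, v = 41/16, minimum f = -455/16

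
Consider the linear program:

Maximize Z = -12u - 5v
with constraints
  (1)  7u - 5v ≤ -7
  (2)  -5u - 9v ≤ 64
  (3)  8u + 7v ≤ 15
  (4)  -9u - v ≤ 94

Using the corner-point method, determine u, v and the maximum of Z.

u = -391/38, v = -53/38, maximum Z = 4957/38

Feasible corners and Z = -12u - 5v:
  (-383/88, -413/88) → Z = 6661/88
  (26/89, 161/89) → Z = -1117/89
  (-391/38, -53/38) → Z = 4957/38
  (-673/55, 887/55) → Z = 331/5

At the optimal vertex, -5u - 9v = 64 and -9u - v = 94.
Solving simultaneously gives u = -391/38, v = -53/38.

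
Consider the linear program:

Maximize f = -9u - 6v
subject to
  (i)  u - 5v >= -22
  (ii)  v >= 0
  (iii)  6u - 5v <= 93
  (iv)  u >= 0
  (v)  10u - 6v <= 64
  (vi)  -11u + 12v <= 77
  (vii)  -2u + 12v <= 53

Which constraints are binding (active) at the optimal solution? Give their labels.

Extreme points and f = -9u - 6v:
  (0, 22/5) → f = -132/5
  (1/2, 9/2) → f = -63/2
  (0, 0) → f = 0
  (32/5, 0) → f = -288/5
  (181/18, 329/54) → f = -2287/18

The maximum is at (0, 0). Substituting into each constraint, equality holds for (ii) and (iv); the remaining constraints have slack.

(ii) and (iv)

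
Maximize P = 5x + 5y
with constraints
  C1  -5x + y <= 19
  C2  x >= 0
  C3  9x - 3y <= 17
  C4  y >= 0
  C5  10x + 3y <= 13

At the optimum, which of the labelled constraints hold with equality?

Feasible corners and P = 5x + 5y:
  (0, 0) → P = 0
  (0, 13/3) → P = 65/3
  (13/10, 0) → P = 13/2

The maximum is at (0, 13/3). Substituting into each constraint, equality holds for C2 and C5; the remaining constraints have slack.

C2 and C5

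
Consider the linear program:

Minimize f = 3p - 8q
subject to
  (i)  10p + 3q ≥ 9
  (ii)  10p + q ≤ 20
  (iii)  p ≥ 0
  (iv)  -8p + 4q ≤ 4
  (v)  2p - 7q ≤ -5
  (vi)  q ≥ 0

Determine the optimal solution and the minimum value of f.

The optimum lies where 10p + q = 20 and -8p + 4q = 4.
Solving simultaneously gives p = 19/12, q = 25/6.

p = 19/12, q = 25/6, minimum f = -343/12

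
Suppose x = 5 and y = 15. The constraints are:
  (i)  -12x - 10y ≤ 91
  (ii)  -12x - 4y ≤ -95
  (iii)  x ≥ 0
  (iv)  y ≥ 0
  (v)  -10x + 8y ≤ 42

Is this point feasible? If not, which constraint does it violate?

Constraint (v): -10x + 8y = 70, which is not ≤ 42. All other constraints are satisfied.

not feasible — violates (v)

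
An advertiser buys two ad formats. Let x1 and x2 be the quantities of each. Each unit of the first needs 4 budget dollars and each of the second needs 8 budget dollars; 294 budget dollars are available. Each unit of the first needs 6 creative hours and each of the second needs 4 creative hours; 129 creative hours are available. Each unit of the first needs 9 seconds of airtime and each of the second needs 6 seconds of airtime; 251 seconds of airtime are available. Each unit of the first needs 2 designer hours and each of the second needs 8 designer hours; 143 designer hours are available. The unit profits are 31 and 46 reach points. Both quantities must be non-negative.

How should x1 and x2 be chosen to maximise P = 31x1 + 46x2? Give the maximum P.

The binding constraints are 6x1 + 4x2 = 129 and 2x1 + 8x2 = 143.
Solving simultaneously gives x1 = 23/2, x2 = 15.

x1 = 23/2, x2 = 15, maximum P = 2093/2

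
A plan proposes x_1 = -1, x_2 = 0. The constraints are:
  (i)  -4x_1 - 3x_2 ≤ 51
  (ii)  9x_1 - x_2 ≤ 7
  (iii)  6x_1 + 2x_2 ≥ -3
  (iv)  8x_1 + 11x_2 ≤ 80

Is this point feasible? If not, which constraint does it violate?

not feasible — violates (iii)

Constraint (iii): 6x_1 + 2x_2 = -6, which is not ≥ -3. All other constraints are satisfied.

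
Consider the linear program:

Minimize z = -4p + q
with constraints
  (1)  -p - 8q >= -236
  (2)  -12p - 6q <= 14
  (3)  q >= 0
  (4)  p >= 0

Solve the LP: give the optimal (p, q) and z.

p = 236, q = 0, minimum z = -944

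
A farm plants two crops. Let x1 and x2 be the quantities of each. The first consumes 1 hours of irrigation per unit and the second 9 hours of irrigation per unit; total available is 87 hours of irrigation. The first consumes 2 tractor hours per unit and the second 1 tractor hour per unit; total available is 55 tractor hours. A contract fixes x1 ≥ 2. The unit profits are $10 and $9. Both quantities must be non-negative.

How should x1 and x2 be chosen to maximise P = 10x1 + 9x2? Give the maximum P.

Vertices and P = 10x1 + 9x2:
  (55/2, 0) → P = 275
  (2, 0) → P = 20
  (24, 7) → P = 303
  (2, 85/9) → P = 105

The optimum lies where x1 + 9x2 = 87 and 2x1 + x2 = 55.
Solving simultaneously gives x1 = 24, x2 = 7.

x1 = 24, x2 = 7, maximum P = 303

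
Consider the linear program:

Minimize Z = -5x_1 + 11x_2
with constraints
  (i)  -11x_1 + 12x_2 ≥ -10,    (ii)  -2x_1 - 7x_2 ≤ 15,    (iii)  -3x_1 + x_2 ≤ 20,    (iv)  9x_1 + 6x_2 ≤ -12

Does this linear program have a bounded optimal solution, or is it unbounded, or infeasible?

bounded optimum

Vertices and Z = -5x_1 + 11x_2:
  (-110/101, -185/101) → Z = -1485/101
  (-14/29, -37/29) → Z = -337/29
  (-155/23, -5/23) → Z = 720/23
  (-44/9, 16/3) → Z = 748/9
The feasible region has finitely many vertices and no improving ray; the minimum is -1485/101 at (-110/101, -185/101).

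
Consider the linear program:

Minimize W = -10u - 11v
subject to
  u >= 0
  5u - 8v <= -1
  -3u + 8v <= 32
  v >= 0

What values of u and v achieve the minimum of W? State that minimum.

Extreme points and W = -10u - 11v:
  (0, 1/8) → W = -11/8
  (0, 4) → W = -44
  (31/2, 157/16) → W = -4207/16

u = 31/2, v = 157/16, minimum W = -4207/16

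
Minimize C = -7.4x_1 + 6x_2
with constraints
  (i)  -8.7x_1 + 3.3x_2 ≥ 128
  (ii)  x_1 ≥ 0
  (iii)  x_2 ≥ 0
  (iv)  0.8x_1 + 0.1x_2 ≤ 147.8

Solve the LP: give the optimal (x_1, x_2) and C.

The optimum lies where -8.7x_1 + 3.3x_2 = 128 and x_1 = 0.
Solving simultaneously gives x_1 = 0, x_2 = 1280/33.

x_1 = 0, x_2 = 1280/33, minimum C = 2560/11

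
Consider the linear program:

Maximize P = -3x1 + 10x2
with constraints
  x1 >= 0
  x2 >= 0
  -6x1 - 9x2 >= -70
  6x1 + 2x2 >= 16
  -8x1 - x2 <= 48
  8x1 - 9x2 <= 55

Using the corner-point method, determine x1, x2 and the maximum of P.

Extreme points and P = -3x1 + 10x2:
  (8/3, 0) → P = -8
  (55/8, 0) → P = -165/8
  (2/21, 54/7) → P = 538/7
  (125/14, 115/63) → P = -1075/126

x1 = 2/21, x2 = 54/7, maximum P = 538/7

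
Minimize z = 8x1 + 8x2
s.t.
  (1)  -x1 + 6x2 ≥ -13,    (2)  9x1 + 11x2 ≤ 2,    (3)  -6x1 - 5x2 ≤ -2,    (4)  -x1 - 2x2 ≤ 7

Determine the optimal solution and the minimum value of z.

Corner points and z = 8x1 + 8x2:
  (31/13, -23/13) → z = 64/13
  (77/41, -76/41) → z = 8/41
  (4/7, -2/7) → z = 16/7

x1 = 77/41, x2 = -76/41, minimum z = 8/41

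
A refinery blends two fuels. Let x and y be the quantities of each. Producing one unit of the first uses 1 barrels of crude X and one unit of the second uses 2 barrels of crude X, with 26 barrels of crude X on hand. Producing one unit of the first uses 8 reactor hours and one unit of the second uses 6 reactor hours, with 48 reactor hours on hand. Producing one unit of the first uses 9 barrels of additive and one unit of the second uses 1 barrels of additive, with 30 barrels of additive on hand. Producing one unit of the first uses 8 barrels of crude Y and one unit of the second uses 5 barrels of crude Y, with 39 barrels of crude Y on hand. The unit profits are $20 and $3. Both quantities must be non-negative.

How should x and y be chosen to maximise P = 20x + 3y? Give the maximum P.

Corner points and P = 20x + 3y:
  (0, 0) → P = 0
  (0, 39/5) → P = 117/5
  (10/3, 0) → P = 200/3
  (3, 3) → P = 69

x = 3, y = 3, maximum P = 69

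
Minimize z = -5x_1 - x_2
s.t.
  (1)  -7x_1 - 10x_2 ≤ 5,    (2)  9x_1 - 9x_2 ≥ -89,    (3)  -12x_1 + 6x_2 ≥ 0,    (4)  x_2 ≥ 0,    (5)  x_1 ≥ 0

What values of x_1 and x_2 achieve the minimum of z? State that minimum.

Corner points and z = -5x_1 - x_2:
  (89/9, 178/9) → z = -623/9
  (0, 89/9) → z = -89/9
  (0, 0) → z = 0

The binding constraints are 9x_1 - 9x_2 = -89 and -12x_1 + 6x_2 = 0.
Solving simultaneously gives x_1 = 89/9, x_2 = 178/9.

x_1 = 89/9, x_2 = 178/9, minimum z = -623/9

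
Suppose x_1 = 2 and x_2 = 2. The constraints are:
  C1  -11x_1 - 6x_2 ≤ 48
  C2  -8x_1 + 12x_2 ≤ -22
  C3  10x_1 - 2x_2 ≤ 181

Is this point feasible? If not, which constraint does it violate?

not feasible — violates C2

Constraint C2: -8x_1 + 12x_2 = 8, which is not ≤ -22. All other constraints are satisfied.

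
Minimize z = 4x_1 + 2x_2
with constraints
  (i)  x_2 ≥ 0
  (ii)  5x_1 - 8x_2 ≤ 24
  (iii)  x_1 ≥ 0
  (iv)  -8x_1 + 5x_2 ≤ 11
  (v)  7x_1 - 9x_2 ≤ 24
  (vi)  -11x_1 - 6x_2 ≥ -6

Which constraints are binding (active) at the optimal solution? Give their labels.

Vertices and z = 4x_1 + 2x_2:
  (0, 0) → z = 0
  (6/11, 0) → z = 24/11
  (0, 1) → z = 2

The minimum is at (0, 0). Substituting into each constraint, equality holds for (i) and (iii); the remaining constraints have slack.

(i) and (iii)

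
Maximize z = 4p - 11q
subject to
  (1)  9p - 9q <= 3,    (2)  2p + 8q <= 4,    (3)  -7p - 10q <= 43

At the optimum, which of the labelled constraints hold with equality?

(1) and (3)

Corner points and z = 4p - 11q:
  (2/3, 1/3) → z = -1
  (-7/3, -8/3) → z = 20
  (-32/3, 19/6) → z = -155/2

The maximum is at (-7/3, -8/3). Substituting into each constraint, equality holds for (1) and (3); the remaining constraints have slack.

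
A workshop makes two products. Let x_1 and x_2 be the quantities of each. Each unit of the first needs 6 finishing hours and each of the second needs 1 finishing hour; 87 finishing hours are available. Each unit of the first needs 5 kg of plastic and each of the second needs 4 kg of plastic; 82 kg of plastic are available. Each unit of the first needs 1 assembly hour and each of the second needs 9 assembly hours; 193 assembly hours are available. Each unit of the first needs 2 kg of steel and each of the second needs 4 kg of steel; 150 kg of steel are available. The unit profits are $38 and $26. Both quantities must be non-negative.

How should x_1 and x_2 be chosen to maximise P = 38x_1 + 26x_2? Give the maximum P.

x_1 = 14, x_2 = 3, maximum P = 610

Corner points and P = 38x_1 + 26x_2:
  (0, 0) → P = 0
  (0, 41/2) → P = 533
  (29/2, 0) → P = 551
  (14, 3) → P = 610

At the optimal vertex, 6x_1 + x_2 = 87 and 5x_1 + 4x_2 = 82.
Solving simultaneously gives x_1 = 14, x_2 = 3.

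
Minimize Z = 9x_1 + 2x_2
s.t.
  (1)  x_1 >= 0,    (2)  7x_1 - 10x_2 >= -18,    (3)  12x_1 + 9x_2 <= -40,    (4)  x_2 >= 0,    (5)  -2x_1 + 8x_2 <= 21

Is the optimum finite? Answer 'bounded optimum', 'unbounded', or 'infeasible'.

The boundaries x_1 = 0 and 7x_1 - 10x_2 = -18 meet at (0, 9/5), but that point violates 12x_1 + 9x_2 ≤ -40. Every candidate vertex is excluded by some other constraint, so the feasible region is empty.

infeasible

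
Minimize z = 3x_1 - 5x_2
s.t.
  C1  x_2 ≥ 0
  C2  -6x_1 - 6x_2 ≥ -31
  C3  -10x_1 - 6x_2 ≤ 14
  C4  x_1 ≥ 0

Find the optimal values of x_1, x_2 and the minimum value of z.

Extreme points and z = 3x_1 - 5x_2:
  (31/6, 0) → z = 31/2
  (0, 0) → z = 0
  (0, 31/6) → z = -155/6

The binding constraints are -6x_1 - 6x_2 = -31 and x_1 = 0.
Solving simultaneously gives x_1 = 0, x_2 = 31/6.

x_1 = 0, x_2 = 31/6, minimum z = -155/6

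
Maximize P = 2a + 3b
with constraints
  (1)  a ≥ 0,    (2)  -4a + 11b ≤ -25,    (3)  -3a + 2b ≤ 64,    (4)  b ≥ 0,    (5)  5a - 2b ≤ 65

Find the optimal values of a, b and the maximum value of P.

a = 665/47, b = 135/47, maximum P = 1735/47

Feasible corners and P = 2a + 3b:
  (25/4, 0) → P = 25/2
  (665/47, 135/47) → P = 1735/47
  (13, 0) → P = 26

At the optimal vertex, -4a + 11b = -25 and 5a - 2b = 65.
Solving simultaneously gives a = 665/47, b = 135/47.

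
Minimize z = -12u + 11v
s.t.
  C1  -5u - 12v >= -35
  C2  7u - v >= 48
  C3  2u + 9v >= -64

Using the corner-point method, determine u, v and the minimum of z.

Feasible corners and z = -12u + 11v:
  (611/89, 5/89) → z = -7277/89
  (361/7, -130/7) → z = -5762/7
  (368/65, -544/65) → z = -160

u = 361/7, v = -130/7, minimum z = -5762/7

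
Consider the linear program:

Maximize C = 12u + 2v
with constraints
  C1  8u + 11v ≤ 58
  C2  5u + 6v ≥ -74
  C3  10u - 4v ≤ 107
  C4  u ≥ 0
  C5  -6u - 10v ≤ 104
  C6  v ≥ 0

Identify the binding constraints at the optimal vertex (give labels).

Extreme points and C = 12u + 2v:
  (0, 58/11) → C = 116/11
  (29/4, 0) → C = 87
  (0, 0) → C = 0

The maximum is at (29/4, 0). Substituting into each constraint, equality holds for C1 and C6; the remaining constraints have slack.

C1 and C6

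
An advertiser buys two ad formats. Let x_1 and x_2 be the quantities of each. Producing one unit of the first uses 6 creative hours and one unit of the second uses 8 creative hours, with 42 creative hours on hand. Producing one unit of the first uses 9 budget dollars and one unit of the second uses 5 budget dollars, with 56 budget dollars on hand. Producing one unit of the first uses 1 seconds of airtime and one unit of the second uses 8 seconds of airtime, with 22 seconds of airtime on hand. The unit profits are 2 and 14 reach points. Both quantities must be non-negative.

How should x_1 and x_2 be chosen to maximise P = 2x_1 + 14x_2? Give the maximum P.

At the optimal vertex, 6x_1 + 8x_2 = 42 and x_1 + 8x_2 = 22.
Solving simultaneously gives x_1 = 4, x_2 = 9/4.

x_1 = 4, x_2 = 9/4, maximum P = 79/2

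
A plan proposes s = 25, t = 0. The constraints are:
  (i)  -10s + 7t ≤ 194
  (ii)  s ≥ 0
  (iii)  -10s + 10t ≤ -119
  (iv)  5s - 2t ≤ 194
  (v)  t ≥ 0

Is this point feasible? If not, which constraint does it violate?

(i): -250 ≤ 194 ✓
(ii): 25 ≥ 0 ✓
(iii): -250 ≤ -119 ✓
(iv): 125 ≤ 194 ✓
(v): 0 ≥ 0 ✓

feasible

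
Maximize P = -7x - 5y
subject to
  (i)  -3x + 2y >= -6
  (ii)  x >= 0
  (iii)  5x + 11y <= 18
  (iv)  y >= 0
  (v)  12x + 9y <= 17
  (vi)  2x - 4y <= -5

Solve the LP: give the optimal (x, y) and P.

Extreme points and P = -7x - 5y:
  (0, 18/11) → P = -90/11
  (0, 5/4) → P = -25/4
  (25/87, 131/87) → P = -830/87
  (23/66, 47/33) → P = -631/66

At the optimal vertex, x = 0 and 2x - 4y = -5.
Solving simultaneously gives x = 0, y = 5/4.

x = 0, y = 5/4, maximum P = -25/4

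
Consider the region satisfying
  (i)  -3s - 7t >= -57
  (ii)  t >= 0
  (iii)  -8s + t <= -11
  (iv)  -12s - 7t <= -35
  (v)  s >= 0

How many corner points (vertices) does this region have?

The feasible vertices (each the meet of two boundaries and inside every other half-plane) are:
  (19, 0)
  (134/59, 423/59)
  (35/12, 0)
  (28/17, 37/17)

4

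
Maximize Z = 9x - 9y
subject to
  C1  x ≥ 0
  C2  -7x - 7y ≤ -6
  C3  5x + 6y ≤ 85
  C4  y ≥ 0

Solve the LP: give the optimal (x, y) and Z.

Feasible corners and Z = 9x - 9y:
  (0, 6/7) → Z = -54/7
  (0, 85/6) → Z = -255/2
  (6/7, 0) → Z = 54/7
  (17, 0) → Z = 153

The binding constraints are 5x + 6y = 85 and y = 0.
Solving simultaneously gives x = 17, y = 0.

x = 17, y = 0, maximum Z = 153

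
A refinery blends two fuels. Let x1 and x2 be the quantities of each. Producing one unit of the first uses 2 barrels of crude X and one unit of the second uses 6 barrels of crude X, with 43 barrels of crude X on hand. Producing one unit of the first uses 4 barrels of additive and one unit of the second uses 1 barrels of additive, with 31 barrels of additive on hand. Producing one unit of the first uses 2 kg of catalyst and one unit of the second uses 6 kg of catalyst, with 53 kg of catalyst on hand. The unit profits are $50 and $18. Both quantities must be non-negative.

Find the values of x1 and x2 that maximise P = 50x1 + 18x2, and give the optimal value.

x1 = 13/2, x2 = 5, maximum P = 415

Corner points and P = 50x1 + 18x2:
  (0, 0) → P = 0
  (0, 43/6) → P = 129
  (31/4, 0) → P = 775/2
  (13/2, 5) → P = 415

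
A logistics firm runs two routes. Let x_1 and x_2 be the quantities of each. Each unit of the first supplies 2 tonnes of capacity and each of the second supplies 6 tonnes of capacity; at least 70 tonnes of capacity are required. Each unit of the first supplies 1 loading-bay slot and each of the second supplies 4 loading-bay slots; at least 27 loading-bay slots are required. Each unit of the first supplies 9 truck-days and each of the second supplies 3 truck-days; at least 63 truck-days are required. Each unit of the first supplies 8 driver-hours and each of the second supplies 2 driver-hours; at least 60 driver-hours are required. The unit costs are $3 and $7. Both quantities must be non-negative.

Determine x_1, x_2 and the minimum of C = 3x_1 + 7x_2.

x_1 = 5, x_2 = 10, minimum C = 85

Vertices and C = 3x_1 + 7x_2:
  (0, 30) → C = 210
  (35, 0) → C = 105
  (5, 10) → C = 85
The feasible region is unbounded (it extends along (0, 1), (1, 0)), but C strictly increases along every unbounded feasible direction, so there is no improving ray and the minimum is attained at a vertex.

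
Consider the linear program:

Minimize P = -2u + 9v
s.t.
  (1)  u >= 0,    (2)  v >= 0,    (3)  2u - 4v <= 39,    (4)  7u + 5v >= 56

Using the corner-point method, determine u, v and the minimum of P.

u = 39/2, v = 0, minimum P = -39

Corner points and P = -2u + 9v:
  (0, 56/5) → P = 504/5
  (39/2, 0) → P = -39
  (8, 0) → P = -16
The feasible region is unbounded (it extends along (0, 1), (2, 1)), but P strictly increases along every unbounded feasible direction, so there is no improving ray and the minimum is attained at a vertex.

The binding constraints are v = 0 and 2u - 4v = 39.
Solving simultaneously gives u = 39/2, v = 0.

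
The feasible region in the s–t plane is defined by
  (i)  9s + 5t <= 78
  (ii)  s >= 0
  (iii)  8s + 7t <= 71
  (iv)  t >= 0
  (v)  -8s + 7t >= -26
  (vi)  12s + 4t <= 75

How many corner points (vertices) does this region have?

The feasible vertices (each the meet of two boundaries and inside every other half-plane) are:
  (0, 71/7)
  (0, 0)
  (241/52, 63/13)
  (13/4, 0)
  (629/116, 72/29)

5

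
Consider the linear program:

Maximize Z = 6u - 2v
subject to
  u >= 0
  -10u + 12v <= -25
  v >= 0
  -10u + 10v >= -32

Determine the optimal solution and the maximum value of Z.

u = 67/10, v = 7/2, maximum Z = 166/5

Corner points and Z = 6u - 2v:
  (5/2, 0) → Z = 15
  (67/10, 7/2) → Z = 166/5
  (16/5, 0) → Z = 96/5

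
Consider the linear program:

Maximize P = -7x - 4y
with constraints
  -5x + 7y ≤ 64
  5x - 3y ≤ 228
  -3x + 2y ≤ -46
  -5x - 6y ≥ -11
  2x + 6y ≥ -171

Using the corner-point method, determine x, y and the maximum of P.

Extreme points and P = -7x - 4y:
  (467/15, -217/9) → P = -5467/45
  (95/4, -437/12) → P = -247/12
  (149/14, -197/28) → P = -649/14
  (-3, -55/2) → P = 131

The binding constraints are -3x + 2y = -46 and 2x + 6y = -171.
Solving simultaneously gives x = -3, y = -55/2.

x = -3, y = -55/2, maximum P = 131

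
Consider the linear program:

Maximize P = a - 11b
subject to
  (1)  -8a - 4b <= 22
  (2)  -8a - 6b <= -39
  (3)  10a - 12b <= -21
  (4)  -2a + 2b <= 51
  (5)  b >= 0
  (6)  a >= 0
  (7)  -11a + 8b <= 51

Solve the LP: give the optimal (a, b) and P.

a = 57/26, b = 93/26, maximum P = -483/13

Extreme points and P = a - 11b:
  (57/26, 93/26) → P = -483/13
  (3/65, 837/130) → P = -9201/130
  (51, 153/2) → P = -1581/2
The feasible region is unbounded (it extends along (1, 1), (6, 5)), but P strictly decreases along every unbounded feasible direction, so there is no improving ray and the maximum is attained at a vertex.

The binding constraints are -8a - 6b = -39 and 10a - 12b = -21.
Solving simultaneously gives a = 57/26, b = 93/26.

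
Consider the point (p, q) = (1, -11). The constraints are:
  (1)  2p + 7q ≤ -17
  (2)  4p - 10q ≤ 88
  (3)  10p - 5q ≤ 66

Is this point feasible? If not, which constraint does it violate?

Constraint (2): 4p - 10q = 114, which is not ≤ 88. All other constraints are satisfied.

not feasible — violates (2)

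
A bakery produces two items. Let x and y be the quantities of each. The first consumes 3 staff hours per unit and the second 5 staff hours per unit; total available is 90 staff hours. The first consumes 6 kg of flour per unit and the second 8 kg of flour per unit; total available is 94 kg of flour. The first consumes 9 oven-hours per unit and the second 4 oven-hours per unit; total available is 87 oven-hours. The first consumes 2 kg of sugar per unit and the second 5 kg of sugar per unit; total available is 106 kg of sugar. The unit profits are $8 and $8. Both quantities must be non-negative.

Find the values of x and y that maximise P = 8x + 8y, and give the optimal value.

x = 20/3, y = 27/4, maximum P = 322/3

Feasible corners and P = 8x + 8y:
  (0, 0) → P = 0
  (0, 47/4) → P = 94
  (29/3, 0) → P = 232/3
  (20/3, 27/4) → P = 322/3

At the optimal vertex, 6x + 8y = 94 and 9x + 4y = 87.
Solving simultaneously gives x = 20/3, y = 27/4.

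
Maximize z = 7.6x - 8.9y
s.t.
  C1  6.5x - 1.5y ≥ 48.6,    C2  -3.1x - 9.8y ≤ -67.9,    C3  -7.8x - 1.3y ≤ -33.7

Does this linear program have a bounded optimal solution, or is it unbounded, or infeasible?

unbounded

From the feasible point (57813/6835, 29069/6835), moving in the direction (9.8, -3.1) keeps every constraint satisfied while z increases without bound.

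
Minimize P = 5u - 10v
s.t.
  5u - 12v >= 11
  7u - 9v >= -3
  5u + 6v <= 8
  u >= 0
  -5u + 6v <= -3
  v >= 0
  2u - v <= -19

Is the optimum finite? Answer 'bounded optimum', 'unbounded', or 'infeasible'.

infeasible

The boundaries v = 0 and 2u - v = -19 meet at (-19/2, 0), but that point violates 5u - 12v ≥ 11. Every candidate vertex is excluded by some other constraint, so the feasible region is empty.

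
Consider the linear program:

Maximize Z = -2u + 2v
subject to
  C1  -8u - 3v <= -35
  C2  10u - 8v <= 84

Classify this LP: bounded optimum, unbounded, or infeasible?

From the feasible point (266/47, -161/47), moving in the direction (-3, 8) keeps every constraint satisfied while Z increases without bound.

unbounded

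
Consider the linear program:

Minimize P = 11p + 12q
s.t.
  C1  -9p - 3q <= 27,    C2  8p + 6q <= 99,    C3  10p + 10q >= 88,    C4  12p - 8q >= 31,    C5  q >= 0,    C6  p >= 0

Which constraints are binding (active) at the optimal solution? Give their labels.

C3 and C5

Feasible corners and P = 11p + 12q:
  (489/68, 235/34) → P = 11019/68
  (99/8, 0) → P = 1089/8
  (507/100, 373/100) → P = 10053/100
  (44/5, 0) → P = 484/5

The minimum is at (44/5, 0). Substituting into each constraint, equality holds for C3 and C5; the remaining constraints have slack.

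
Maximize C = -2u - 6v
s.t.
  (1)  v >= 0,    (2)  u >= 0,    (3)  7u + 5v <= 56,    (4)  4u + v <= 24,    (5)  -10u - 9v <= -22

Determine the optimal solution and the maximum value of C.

Extreme points and C = -2u - 6v:
  (6, 0) → C = -12
  (11/5, 0) → C = -22/5
  (0, 56/5) → C = -336/5
  (0, 22/9) → C = -44/3
  (64/13, 56/13) → C = -464/13

u = 11/5, v = 0, maximum C = -22/5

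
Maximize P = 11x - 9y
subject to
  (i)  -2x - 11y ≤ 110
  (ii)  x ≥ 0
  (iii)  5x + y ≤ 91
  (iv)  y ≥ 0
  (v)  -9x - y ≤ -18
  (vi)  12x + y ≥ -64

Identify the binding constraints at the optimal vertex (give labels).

(iii) and (iv)

Vertices and P = 11x - 9y:
  (0, 91) → P = -819
  (0, 18) → P = -162
  (91/5, 0) → P = 1001/5
  (2, 0) → P = 22

The maximum is at (91/5, 0). Substituting into each constraint, equality holds for (iii) and (iv); the remaining constraints have slack.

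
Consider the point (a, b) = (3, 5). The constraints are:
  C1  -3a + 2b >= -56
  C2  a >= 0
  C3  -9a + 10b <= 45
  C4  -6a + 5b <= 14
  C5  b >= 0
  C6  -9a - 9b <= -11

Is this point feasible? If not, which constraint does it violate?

feasible

C1: 1 ≥ -56 ✓
C2: 3 ≥ 0 ✓
C3: 23 ≤ 45 ✓
C4: 7 ≤ 14 ✓
C5: 5 ≥ 0 ✓
C6: -72 ≤ -11 ✓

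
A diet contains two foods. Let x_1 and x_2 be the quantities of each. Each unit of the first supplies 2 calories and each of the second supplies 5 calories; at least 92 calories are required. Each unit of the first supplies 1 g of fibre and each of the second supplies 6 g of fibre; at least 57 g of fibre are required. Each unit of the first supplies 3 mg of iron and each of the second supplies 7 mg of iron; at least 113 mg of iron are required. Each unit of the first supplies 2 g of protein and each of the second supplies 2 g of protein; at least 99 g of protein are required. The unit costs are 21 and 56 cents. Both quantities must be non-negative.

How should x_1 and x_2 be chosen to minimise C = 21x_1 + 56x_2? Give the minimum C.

x_1 = 48, x_2 = 3/2, minimum C = 1092

Feasible corners and C = 21x_1 + 56x_2:
  (0, 99/2) → C = 2772
  (57, 0) → C = 1197
  (48, 3/2) → C = 1092
The feasible region is unbounded (it extends along (0, 1), (1, 0)), but C strictly increases along every unbounded feasible direction, so there is no improving ray and the minimum is attained at a vertex.

The binding constraints are x_1 + 6x_2 = 57 and 2x_1 + 2x_2 = 99.
Solving simultaneously gives x_1 = 48, x_2 = 3/2.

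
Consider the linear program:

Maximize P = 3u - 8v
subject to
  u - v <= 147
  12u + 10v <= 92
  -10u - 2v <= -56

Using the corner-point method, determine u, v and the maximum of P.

u = 175/6, v = -707/6, maximum P = 6181/6

Vertices and P = 3u - 8v:
  (71, -76) → P = 821
  (175/6, -707/6) → P = 6181/6
  (94/19, 62/19) → P = -214/19

The binding constraints are u - v = 147 and -10u - 2v = -56.
Solving simultaneously gives u = 175/6, v = -707/6.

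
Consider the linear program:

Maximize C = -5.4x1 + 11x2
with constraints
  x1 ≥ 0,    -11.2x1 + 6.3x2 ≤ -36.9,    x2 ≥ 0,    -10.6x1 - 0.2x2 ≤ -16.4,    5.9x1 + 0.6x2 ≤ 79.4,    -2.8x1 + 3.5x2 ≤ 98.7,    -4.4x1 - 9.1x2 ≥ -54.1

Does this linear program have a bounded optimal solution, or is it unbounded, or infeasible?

Feasible corners and C = -5.4x1 + 11x2:
  (369/112, 0) → C = -9963/560
  (4833/926, 11089/3241) → C = 306353/32410
  (541/44, 0) → C = -14607/220
The feasible region has finitely many vertices and no improving ray; the maximum is 306353/32410 at (4833/926, 11089/3241).

bounded optimum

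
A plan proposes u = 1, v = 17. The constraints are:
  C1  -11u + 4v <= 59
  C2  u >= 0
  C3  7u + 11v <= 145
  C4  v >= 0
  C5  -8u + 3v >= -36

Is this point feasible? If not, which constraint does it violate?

Constraint C3: 7u + 11v = 194, which is not ≤ 145. All other constraints are satisfied.

not feasible — violates C3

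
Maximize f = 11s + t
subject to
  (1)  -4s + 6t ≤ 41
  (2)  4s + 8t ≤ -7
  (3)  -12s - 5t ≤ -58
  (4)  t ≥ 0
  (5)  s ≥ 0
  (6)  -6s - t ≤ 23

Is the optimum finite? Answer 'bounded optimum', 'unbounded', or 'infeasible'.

infeasible

The boundaries -4s + 6t = 41 and -12s - 5t = -58 meet at (143/92, 181/23), but that point violates 4s + 8t ≤ -7. Every candidate vertex is excluded by some other constraint, so the feasible region is empty.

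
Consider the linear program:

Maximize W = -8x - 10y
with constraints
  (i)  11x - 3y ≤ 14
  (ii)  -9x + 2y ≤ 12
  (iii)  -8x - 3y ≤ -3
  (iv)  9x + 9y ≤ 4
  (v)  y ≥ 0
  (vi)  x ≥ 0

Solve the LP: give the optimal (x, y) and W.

x = 3/8, y = 0, maximum W = -3

Feasible corners and W = -8x - 10y:
  (1/3, 1/9) → W = -34/9
  (3/8, 0) → W = -3
  (4/9, 0) → W = -32/9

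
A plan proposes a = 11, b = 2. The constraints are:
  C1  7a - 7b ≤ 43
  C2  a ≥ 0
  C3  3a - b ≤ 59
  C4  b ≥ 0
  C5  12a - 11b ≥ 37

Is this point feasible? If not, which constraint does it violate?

not feasible — violates C1

Constraint C1: 7a - 7b = 63, which is not ≤ 43. All other constraints are satisfied.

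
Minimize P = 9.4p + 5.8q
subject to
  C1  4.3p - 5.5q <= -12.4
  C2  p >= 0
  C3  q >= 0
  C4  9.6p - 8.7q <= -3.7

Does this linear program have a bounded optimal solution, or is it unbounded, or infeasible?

Vertices and P = 9.4p + 5.8q:
  (0, 124/55) → P = 3596/275
  (8753/1539, 10313/1539) → P = 710468/7695
The feasible region has finitely many vertices and no improving ray; the minimum is 3596/275 at (0, 124/55).

bounded optimum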